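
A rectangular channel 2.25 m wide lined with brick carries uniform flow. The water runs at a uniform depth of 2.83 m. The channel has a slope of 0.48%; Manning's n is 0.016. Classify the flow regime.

subcritical

Flow area A = b·y = 2.25 × 2.83 = 6.367 m². Wetted perimeter P = b + 2y = 2.25 + 2×2.83 = 7.91 m.
Hydraulic radius R = A/P = 6.367/7.91 = 0.805 m.
V = (1/n) R^(2/3) √S = (1/0.016) × 0.805^(2/3) × √0.0048 = 3.747 m/s. Hydraulic depth D_h = A/T = 6.367/2.25 = 2.83 m.
Froude number Fr = V/√(g·D_h) = 3.747/√(9.81×2.83) = 0.711, which is less than 1, so the flow is subcritical.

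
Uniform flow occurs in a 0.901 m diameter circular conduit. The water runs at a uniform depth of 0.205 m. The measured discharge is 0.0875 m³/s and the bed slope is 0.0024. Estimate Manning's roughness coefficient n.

For a circular section of diameter D = 0.901 m at depth y = 0.205 m, the central angle is θ = 2 arccos(1 − 2y/D) = 1.989 rad. Then A = (D²/8)(θ − sin θ) = 0.1091 m² and P = Dθ/2 = 0.896 m.
Hydraulic radius R = A/P = 0.1091/0.896 = 0.1218 m.
Rearranging Manning's equation: n = (1/Q) A R^(2/3) S^(1/2) = (1/0.0875) × 0.1091 × 0.1218^(2/3) × √0.0024 = 0.015.

n = 0.015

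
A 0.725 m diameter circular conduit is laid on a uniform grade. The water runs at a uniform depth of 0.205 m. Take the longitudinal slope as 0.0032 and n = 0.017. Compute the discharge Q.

Q = 0.0768 m³/s

For a circular section of diameter D = 0.725 m at depth y = 0.205 m, the central angle is θ = 2 arccos(1 − 2y/D) = 2.243 rad. Then A = (D²/8)(θ − sin θ) = 0.09593 m² and P = Dθ/2 = 0.813 m.
Hydraulic radius R = A/P = 0.09593/0.813 = 0.118 m.
Manning's equation: Q = (1/n) A R^(2/3) S^(1/2) = (1/0.017) × 0.09593 × 0.118^(2/3) × 0.0032^(1/2) = 0.0768 m³/s.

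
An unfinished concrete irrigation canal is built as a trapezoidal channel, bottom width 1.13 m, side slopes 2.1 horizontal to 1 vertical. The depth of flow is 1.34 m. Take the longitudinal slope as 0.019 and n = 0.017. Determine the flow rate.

Q = 34.4 m³/s

With bottom width b = 1.13 m and side slope z = 2.1: A = (b + zy)y = (1.13 + 2.1×1.34)×1.34 = 5.285 m²; P = b + 2y√(1+z²) = 1.13 + 2×1.34×2.326 = 7.364 m.
Hydraulic radius R = A/P = 5.285/7.364 = 0.7177 m.
Manning's equation: Q = (1/n) A R^(2/3) S^(1/2) = (1/0.017) × 5.285 × 0.7177^(2/3) × 0.019^(1/2) = 34.4 m³/s.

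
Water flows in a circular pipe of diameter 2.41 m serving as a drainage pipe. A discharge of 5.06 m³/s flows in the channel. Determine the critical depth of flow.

At critical depth, Q² T / (g A³) = 1, i.e. A³/T = Q²/g = 5.06²/9.81 = 2.61.
Trying y = 1.2 m: A³/T = 4.846 — high.
Trying y = 0.7 m: A³/T = 0.609 — low.
Trying y = 1.02 m: A³/T = 2.602 — ≈ 2.61.

y_c = 1.02 m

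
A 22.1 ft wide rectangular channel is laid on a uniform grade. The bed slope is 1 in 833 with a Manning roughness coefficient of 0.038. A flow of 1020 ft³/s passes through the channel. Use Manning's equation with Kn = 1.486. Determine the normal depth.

y_n = 10.9 ft

Manning's equation rearranged: A R^(2/3) = nQ / (1.486·√S) = 0.038 × 1020 / (1.486 × √0.0012) = 752.8.
At y = 12.5 ft: A R^(2/3) = 898.4 — too large.
At y = 9.77 ft: A R^(2/3) = 646.9 — too small.
At y = 10.9 ft: A R^(2/3) = 749.4 — matches.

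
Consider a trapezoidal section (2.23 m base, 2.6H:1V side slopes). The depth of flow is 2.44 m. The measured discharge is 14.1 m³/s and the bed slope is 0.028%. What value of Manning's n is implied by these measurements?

n = 0.0299

With bottom width b = 2.23 m and side slope z = 2.6: A = (b + zy)y = (2.23 + 2.6×2.44)×2.44 = 20.92 m²; P = b + 2y√(1+z²) = 2.23 + 2×2.44×2.786 = 15.82 m.
Hydraulic radius R = A/P = 20.92/15.82 = 1.322 m.
Rearranging Manning's equation: n = (1/Q) A R^(2/3) S^(1/2) = (1/14.1) × 20.92 × 1.322^(2/3) × √0.00028 = 0.0299.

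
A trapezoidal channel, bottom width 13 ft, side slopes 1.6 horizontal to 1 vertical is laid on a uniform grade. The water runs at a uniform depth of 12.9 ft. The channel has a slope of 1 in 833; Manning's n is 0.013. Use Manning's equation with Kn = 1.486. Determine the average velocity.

V = 14.5 ft/s

With bottom width b = 13 ft and side slope z = 1.6: A = (b + zy)y = (13 + 1.6×12.9)×12.9 = 434 ft²; P = b + 2y√(1+z²) = 13 + 2×12.9×1.887 = 61.68 ft.
Hydraulic radius R = A/P = 434/61.68 = 7.036 ft.
From Manning's equation, V = (1.486/n) R^(2/3) S^(1/2) = (1.486/0.013) × 7.036^(2/3) × 0.0012^(1/2) = 14.5 ft/s.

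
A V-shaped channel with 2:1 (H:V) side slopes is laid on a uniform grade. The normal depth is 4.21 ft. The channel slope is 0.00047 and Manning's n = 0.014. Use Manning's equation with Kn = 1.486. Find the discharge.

For a triangular section with side slope z = 2: A = zy² = 2×4.21² = 35.45 ft²; P = 2y√(1+z²) = 2×4.21×2.236 = 18.83 ft.
Hydraulic radius R = A/P = 35.45/18.83 = 1.883 ft.
Manning's equation: Q = (1.486/n) A R^(2/3) S^(1/2) = (1.486/0.014) × 35.45 × 1.883^(2/3) × 0.00047^(1/2) = 124 ft³/s.

Q = 124 ft³/s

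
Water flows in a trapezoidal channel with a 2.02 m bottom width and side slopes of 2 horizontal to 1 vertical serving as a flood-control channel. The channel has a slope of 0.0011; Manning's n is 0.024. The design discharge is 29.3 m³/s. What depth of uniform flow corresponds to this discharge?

y_n = 2.5 m

Manning's equation rearranged: A R^(2/3) = nQ / (1·√S) = 0.024 × 29.3 / (√0.0011) = 21.2.
At y = 2.9 m: A R^(2/3) = 29.89 — too large.
At y = 2.05 m: A R^(2/3) = 13.54 — too small.
At y = 2.5 m: A R^(2/3) = 21.22 — matches.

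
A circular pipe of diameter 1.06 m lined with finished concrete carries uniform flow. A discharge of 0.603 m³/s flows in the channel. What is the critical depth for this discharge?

y_c = 0.432 m

At critical depth, Q² T / (g A³) = 1, i.e. A³/T = Q²/g = 0.603²/9.81 = 0.03707.
Try y = 0.381 m: A³/T = 0.02285 — short.
Try y = 0.486 m: A³/T = 0.05819 — over.
Try y = 0.432 m: A³/T = 0.03705 — matches.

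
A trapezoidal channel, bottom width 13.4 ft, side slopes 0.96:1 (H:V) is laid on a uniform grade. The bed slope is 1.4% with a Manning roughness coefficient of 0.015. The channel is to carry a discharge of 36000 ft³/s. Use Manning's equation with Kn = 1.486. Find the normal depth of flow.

Manning's equation rearranged: A R^(2/3) = nQ / (1.486·√S) = 0.015 × 36000 / (1.486 × √0.014) = 3071.
Trying y = 25.7 ft: A R^(2/3) = 5002 — over.
Trying y = 16.3 ft: A R^(2/3) = 1907 — short.
Trying y = 20.5 ft: A R^(2/3) = 3075 — close enough.

y_n = 20.5 ft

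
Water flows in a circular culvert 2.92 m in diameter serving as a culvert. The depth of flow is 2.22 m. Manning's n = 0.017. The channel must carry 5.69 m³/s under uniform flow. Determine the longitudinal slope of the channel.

S = 0.00037

For a circular section of diameter D = 2.92 m at depth y = 2.22 m, the central angle is θ = 2 arccos(1 − 2y/D) = 4.237 rad. Then A = (D²/8)(θ − sin θ) = 5.463 m² and P = Dθ/2 = 6.185 m.
Hydraulic radius R = A/P = 5.463/6.185 = 0.8832 m.
From Manning's equation, S = [nQ / (1 A R^(2/3))]² = [0.017 × 5.69 / (1 × 5.463 × 0.8832^(2/3))]² = 0.00037.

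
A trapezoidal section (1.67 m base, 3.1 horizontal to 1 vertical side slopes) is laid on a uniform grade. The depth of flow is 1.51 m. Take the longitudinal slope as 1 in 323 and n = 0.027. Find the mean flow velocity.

With bottom width b = 1.67 m and side slope z = 3.1: A = (b + zy)y = (1.67 + 3.1×1.51)×1.51 = 9.59 m²; P = b + 2y√(1+z²) = 1.67 + 2×1.51×3.257 = 11.51 m.
Hydraulic radius R = A/P = 9.59/11.51 = 0.8334 m.
From Manning's equation, V = (1/n) R^(2/3) S^(1/2) = (1/0.027) × 0.8334^(2/3) × 0.003096^(1/2) = 1.83 m/s.

V = 1.83 m/s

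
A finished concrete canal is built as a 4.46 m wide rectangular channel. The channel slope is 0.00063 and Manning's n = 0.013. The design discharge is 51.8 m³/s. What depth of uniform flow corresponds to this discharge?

y_n = 4.59 m

Manning's equation rearranged: A R^(2/3) = nQ / (1·√S) = 0.013 × 51.8 / (√0.00063) = 26.83.
Try y = 5.09 m: A R^(2/3) = 30.41 — too large.
Try y = 3.7 m: A R^(2/3) = 20.57 — too small.
Try y = 4.59 m: A R^(2/3) = 26.84 — ≈ 26.83.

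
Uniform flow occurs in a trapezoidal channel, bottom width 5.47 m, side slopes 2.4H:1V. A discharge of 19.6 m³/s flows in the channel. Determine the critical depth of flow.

y_c = 0.946 m

At critical depth, Q² T / (g A³) = 1, i.e. A³/T = Q²/g = 19.6²/9.81 = 39.16.
Try y = 1.17 m: A³/T = 81.95 — high.
Try y = 0.946 m: A³/T = 39.22 — close enough.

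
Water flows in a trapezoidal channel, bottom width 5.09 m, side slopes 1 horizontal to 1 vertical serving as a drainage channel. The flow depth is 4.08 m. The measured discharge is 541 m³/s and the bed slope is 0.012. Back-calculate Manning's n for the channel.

n = 0.013

With bottom width b = 5.09 m and side slope z = 1: A = (b + zy)y = (5.09 + 1×4.08)×4.08 = 37.41 m²; P = b + 2y√(1+z²) = 5.09 + 2×4.08×1.414 = 16.63 m.
Hydraulic radius R = A/P = 37.41/16.63 = 2.25 m.
Rearranging Manning's equation: n = (1/Q) A R^(2/3) S^(1/2) = (1/541) × 37.41 × 2.25^(2/3) × √0.012 = 0.013.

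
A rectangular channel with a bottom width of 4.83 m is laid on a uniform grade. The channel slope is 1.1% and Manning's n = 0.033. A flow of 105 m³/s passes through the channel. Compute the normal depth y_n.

y_n = 4.95 m

Manning's equation rearranged: A R^(2/3) = nQ / (1·√S) = 0.033 × 105 / (√0.011) = 33.04.
Try y = 6.09 m: A R^(2/3) = 42.38 — too large.
Try y = 4.05 m: A R^(2/3) = 25.78 — too small.
Try y = 4.95 m: A R^(2/3) = 33.02 — matches.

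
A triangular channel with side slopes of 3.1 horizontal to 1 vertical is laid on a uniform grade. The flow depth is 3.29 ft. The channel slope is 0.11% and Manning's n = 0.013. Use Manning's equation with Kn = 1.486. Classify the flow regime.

subcritical

For a triangular section with side slope z = 3.1: A = zy² = 3.1×3.29² = 33.55 ft²; P = 2y√(1+z²) = 2×3.29×3.257 = 21.43 ft.
Hydraulic radius R = A/P = 33.55/21.43 = 1.566 ft.
V = (1.486/n) R^(2/3) √S = (1.486/0.013) × 1.566^(2/3) × √0.0011 = 5.112 ft/s. Hydraulic depth D_h = A/T = 33.55/20.4 = 1.645 ft.
Froude number Fr = V/√(g·D_h) = 5.112/√(32.2×1.645) = 0.702, which is less than 1, so the flow is subcritical.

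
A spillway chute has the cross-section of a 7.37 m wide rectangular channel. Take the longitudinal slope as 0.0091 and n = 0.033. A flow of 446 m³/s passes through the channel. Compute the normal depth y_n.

Manning's equation rearranged: A R^(2/3) = nQ / (1·√S) = 0.033 × 446 / (√0.0091) = 154.3.
Trying y = 11.7 m: A R^(2/3) = 171.4 — high.
Trying y = 8.53 m: A R^(2/3) = 118.1 — low.
Trying y = 10.7 m: A R^(2/3) = 154.5 — matches.

y_n = 10.7 m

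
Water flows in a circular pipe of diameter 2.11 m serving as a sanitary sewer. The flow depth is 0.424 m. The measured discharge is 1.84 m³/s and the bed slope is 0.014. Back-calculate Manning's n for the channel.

n = 0.013

For a circular section of diameter D = 2.11 m at depth y = 0.424 m, the central angle is θ = 2 arccos(1 − 2y/D) = 1.859 rad. Then A = (D²/8)(θ − sin θ) = 0.5012 m² and P = Dθ/2 = 1.962 m.
Hydraulic radius R = A/P = 0.5012/1.962 = 0.2555 m.
Rearranging Manning's equation: n = (1/Q) A R^(2/3) S^(1/2) = (1/1.84) × 0.5012 × 0.2555^(2/3) × √0.014 = 0.013.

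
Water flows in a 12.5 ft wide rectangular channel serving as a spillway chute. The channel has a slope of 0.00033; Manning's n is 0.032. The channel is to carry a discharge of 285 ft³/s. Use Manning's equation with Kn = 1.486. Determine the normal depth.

y_n = 10.8 ft

Manning's equation rearranged: A R^(2/3) = nQ / (1.486·√S) = 0.032 × 285 / (1.486 × √0.00033) = 337.8.
Try y = 12.4 ft: A R^(2/3) = 400.6 — high.
Try y = 8.56 ft: A R^(2/3) = 251.9 — low.
Try y = 10.8 ft: A R^(2/3) = 337.8 — close enough.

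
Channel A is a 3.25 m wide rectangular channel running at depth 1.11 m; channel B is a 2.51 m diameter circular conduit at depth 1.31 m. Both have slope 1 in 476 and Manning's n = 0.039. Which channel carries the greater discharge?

Channel A: Flow area A = b·y = 3.25 × 1.11 = 3.608 m². Wetted perimeter P = b + 2y = 3.25 + 2×1.11 = 5.47 m. Hydraulic radius R = A/P = 3.608/5.47 = 0.6595 m. Q_A = (1/0.039)·3.608·0.6595^(2/3)·√0.002101 = 3.212 m³/s.
Channel B: For a circular section of diameter D = 2.51 m at depth y = 1.31 m, the central angle is θ = 2 arccos(1 − 2y/D) = 3.229 rad. Then A = (D²/8)(θ − sin θ) = 2.612 m² and P = Dθ/2 = 4.053 m. Hydraulic radius R = A/P = 2.612/4.053 = 0.6445 m. Q_B = (1/0.039)·2.612·0.6445^(2/3)·√0.002101 = 2.291 m³/s.
Q_A = 3.212 m³/s vs Q_B = 2.291 m³/s, so channel A carries more.

channel A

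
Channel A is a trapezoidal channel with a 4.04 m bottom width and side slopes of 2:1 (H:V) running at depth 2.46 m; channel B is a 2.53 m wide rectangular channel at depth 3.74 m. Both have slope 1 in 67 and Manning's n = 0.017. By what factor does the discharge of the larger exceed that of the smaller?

3.12

Channel A: With bottom width b = 4.04 m and side slope z = 2: A = (b + zy)y = (4.04 + 2×2.46)×2.46 = 22.04 m²; P = b + 2y√(1+z²) = 4.04 + 2×2.46×2.236 = 15.04 m. Hydraulic radius R = A/P = 22.04/15.04 = 1.465 m. Q_A = (1/0.017)·22.04·1.465^(2/3)·√0.01493 = 204.4 m³/s.
Channel B: Flow area A = b·y = 2.53 × 3.74 = 9.462 m². Wetted perimeter P = b + 2y = 2.53 + 2×3.74 = 10.01 m. Hydraulic radius R = A/P = 9.462/10.01 = 0.9453 m. Q_B = (1/0.017)·9.462·0.9453^(2/3)·√0.01493 = 65.5 m³/s.
The larger discharge is 204.4 m³/s and the smaller is 65.5 m³/s; the ratio is 3.12.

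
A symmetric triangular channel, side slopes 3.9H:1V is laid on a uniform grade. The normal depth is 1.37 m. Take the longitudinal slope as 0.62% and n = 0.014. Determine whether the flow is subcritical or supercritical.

supercritical

For a triangular section with side slope z = 3.9: A = zy² = 3.9×1.37² = 7.32 m²; P = 2y√(1+z²) = 2×1.37×4.026 = 11.03 m.
Hydraulic radius R = A/P = 7.32/11.03 = 0.6635 m.
V = (1/n) R^(2/3) √S = (1/0.014) × 0.6635^(2/3) × √0.0062 = 4.279 m/s. Hydraulic depth D_h = A/T = 7.32/10.69 = 0.685 m.
Froude number Fr = V/√(g·D_h) = 4.279/√(9.81×0.685) = 1.65, which is greater than 1, so the flow is supercritical.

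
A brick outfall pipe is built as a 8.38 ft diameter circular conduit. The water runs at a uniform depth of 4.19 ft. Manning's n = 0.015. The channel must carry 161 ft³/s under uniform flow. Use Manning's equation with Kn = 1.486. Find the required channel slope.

For a circular section of diameter D = 8.38 ft at depth y = 4.19 ft, the central angle is θ = 2 arccos(1 − 2y/D) = 3.142 rad. Then A = (D²/8)(θ − sin θ) = 27.58 ft² and P = Dθ/2 = 13.16 ft.
Hydraulic radius R = A/P = 27.58/13.16 = 2.095 ft.
From Manning's equation, S = [nQ / (1.486 A R^(2/3))]² = [0.015 × 161 / (1.486 × 27.58 × 2.095^(2/3))]² = 0.0013.

S = 0.0013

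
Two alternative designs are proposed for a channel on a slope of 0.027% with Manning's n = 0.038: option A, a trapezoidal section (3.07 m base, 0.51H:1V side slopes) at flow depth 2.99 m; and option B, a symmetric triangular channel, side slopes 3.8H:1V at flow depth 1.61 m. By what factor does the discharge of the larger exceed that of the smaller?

2.07

Channel A: With bottom width b = 3.07 m and side slope z = 0.51: A = (b + zy)y = (3.07 + 0.51×2.99)×2.99 = 13.74 m²; P = b + 2y√(1+z²) = 3.07 + 2×2.99×1.123 = 9.783 m. Hydraulic radius R = A/P = 13.74/9.783 = 1.404 m. Q_A = (1/0.038)·13.74·1.404^(2/3)·√0.00027 = 7.45 m³/s.
Channel B: For a triangular section with side slope z = 3.8: A = zy² = 3.8×1.61² = 9.85 m²; P = 2y√(1+z²) = 2×1.61×3.929 = 12.65 m. Hydraulic radius R = A/P = 9.85/12.65 = 0.7785 m. Q_B = (1/0.038)·9.85·0.7785^(2/3)·√0.00027 = 3.604 m³/s.
The larger discharge is 7.45 m³/s and the smaller is 3.604 m³/s; the ratio is 2.07.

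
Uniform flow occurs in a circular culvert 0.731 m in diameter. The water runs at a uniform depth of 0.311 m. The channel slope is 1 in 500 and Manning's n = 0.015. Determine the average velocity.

For a circular section of diameter D = 0.731 m at depth y = 0.311 m, the central angle is θ = 2 arccos(1 − 2y/D) = 2.842 rad. Then A = (D²/8)(θ − sin θ) = 0.1702 m² and P = Dθ/2 = 1.039 m.
Hydraulic radius R = A/P = 0.1702/1.039 = 0.1638 m.
From Manning's equation, V = (1/n) R^(2/3) S^(1/2) = (1/0.015) × 0.1638^(2/3) × 0.002^(1/2) = 0.893 m/s.

V = 0.893 m/s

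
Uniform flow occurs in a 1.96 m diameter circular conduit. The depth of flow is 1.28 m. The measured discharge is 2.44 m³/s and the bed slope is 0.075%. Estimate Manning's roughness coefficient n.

For a circular section of diameter D = 1.96 m at depth y = 1.28 m, the central angle is θ = 2 arccos(1 − 2y/D) = 3.764 rad. Then A = (D²/8)(θ − sin θ) = 2.087 m² and P = Dθ/2 = 3.689 m.
Hydraulic radius R = A/P = 2.087/3.689 = 0.5659 m.
Rearranging Manning's equation: n = (1/Q) A R^(2/3) S^(1/2) = (1/2.44) × 2.087 × 0.5659^(2/3) × √0.00075 = 0.016.

n = 0.016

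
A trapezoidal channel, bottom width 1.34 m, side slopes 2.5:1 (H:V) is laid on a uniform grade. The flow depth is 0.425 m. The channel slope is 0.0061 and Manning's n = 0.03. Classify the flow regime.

With bottom width b = 1.34 m and side slope z = 2.5: A = (b + zy)y = (1.34 + 2.5×0.425)×0.425 = 1.021 m²; P = b + 2y√(1+z²) = 1.34 + 2×0.425×2.693 = 3.629 m.
Hydraulic radius R = A/P = 1.021/3.629 = 0.2814 m.
V = (1/n) R^(2/3) √S = (1/0.03) × 0.2814^(2/3) × √0.0061 = 1.118 m/s. Hydraulic depth D_h = A/T = 1.021/3.465 = 0.2947 m.
Froude number Fr = V/√(g·D_h) = 1.118/√(9.81×0.2947) = 0.658, which is less than 1, so the flow is subcritical.

subcritical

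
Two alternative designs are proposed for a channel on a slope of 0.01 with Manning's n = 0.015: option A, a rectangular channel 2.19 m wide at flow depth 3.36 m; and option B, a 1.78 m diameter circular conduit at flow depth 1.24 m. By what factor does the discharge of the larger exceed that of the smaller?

Channel A: Flow area A = b·y = 2.19 × 3.36 = 7.358 m². Wetted perimeter P = b + 2y = 2.19 + 2×3.36 = 8.91 m. Hydraulic radius R = A/P = 7.358/8.91 = 0.8259 m. Q_A = (1/0.015)·7.358·0.8259^(2/3)·√0.01 = 43.18 m³/s.
Channel B: For a circular section of diameter D = 1.78 m at depth y = 1.24 m, the central angle is θ = 2 arccos(1 − 2y/D) = 3.95 rad. Then A = (D²/8)(θ − sin θ) = 1.851 m² and P = Dθ/2 = 3.515 m. Hydraulic radius R = A/P = 1.851/3.515 = 0.5265 m. Q_B = (1/0.015)·1.851·0.5265^(2/3)·√0.01 = 8.045 m³/s.
The larger discharge is 43.18 m³/s and the smaller is 8.045 m³/s; the ratio is 5.37.

5.37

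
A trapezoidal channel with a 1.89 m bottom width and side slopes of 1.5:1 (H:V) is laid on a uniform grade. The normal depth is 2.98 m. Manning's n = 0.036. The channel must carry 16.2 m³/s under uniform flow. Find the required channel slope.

With bottom width b = 1.89 m and side slope z = 1.5: A = (b + zy)y = (1.89 + 1.5×2.98)×2.98 = 18.95 m²; P = b + 2y√(1+z²) = 1.89 + 2×2.98×1.803 = 12.63 m.
Hydraulic radius R = A/P = 18.95/12.63 = 1.5 m.
From Manning's equation, S = [nQ / (1 A R^(2/3))]² = [0.036 × 16.2 / (1 × 18.95 × 1.5^(2/3))]² = 0.000551.

S = 0.000551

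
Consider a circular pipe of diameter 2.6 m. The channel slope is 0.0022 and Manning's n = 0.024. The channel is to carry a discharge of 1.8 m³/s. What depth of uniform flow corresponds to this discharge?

y_n = 0.85 m

Manning's equation rearranged: A R^(2/3) = nQ / (1·√S) = 0.024 × 1.8 / (√0.0022) = 0.921.
Try y = 0.643 m: A R^(2/3) = 0.5341 — low.
Try y = 0.94 m: A R^(2/3) = 1.113 — high.
Try y = 0.85 m: A R^(2/3) = 0.9204 — ≈ 0.921.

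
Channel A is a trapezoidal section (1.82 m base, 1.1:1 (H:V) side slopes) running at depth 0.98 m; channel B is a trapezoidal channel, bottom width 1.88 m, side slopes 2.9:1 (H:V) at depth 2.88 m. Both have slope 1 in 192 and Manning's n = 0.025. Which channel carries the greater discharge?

Channel A: With bottom width b = 1.82 m and side slope z = 1.1: A = (b + zy)y = (1.82 + 1.1×0.98)×0.98 = 2.84 m²; P = b + 2y√(1+z²) = 1.82 + 2×0.98×1.487 = 4.734 m. Hydraulic radius R = A/P = 2.84/4.734 = 0.6 m. Q_A = (1/0.025)·2.84·0.6^(2/3)·√0.005208 = 5.832 m³/s.
Channel B: With bottom width b = 1.88 m and side slope z = 2.9: A = (b + zy)y = (1.88 + 2.9×2.88)×2.88 = 29.47 m²; P = b + 2y√(1+z²) = 1.88 + 2×2.88×3.068 = 19.55 m. Hydraulic radius R = A/P = 29.47/19.55 = 1.507 m. Q_B = (1/0.025)·29.47·1.507^(2/3)·√0.005208 = 111.8 m³/s.
Q_A = 5.832 m³/s vs Q_B = 111.8 m³/s, so channel B carries more.

channel B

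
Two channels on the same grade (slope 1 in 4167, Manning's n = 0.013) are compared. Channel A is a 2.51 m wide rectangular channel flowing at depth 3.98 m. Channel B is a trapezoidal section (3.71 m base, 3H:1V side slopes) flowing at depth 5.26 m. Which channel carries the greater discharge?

Channel A: Flow area A = b·y = 2.51 × 3.98 = 9.99 m². Wetted perimeter P = b + 2y = 2.51 + 2×3.98 = 10.47 m. Hydraulic radius R = A/P = 9.99/10.47 = 0.9541 m. Q_A = (1/0.013)·9.99·0.9541^(2/3)·√0.00024 = 11.54 m³/s.
Channel B: With bottom width b = 3.71 m and side slope z = 3: A = (b + zy)y = (3.71 + 3×5.26)×5.26 = 102.5 m²; P = b + 2y√(1+z²) = 3.71 + 2×5.26×3.162 = 36.98 m. Hydraulic radius R = A/P = 102.5/36.98 = 2.772 m. Q_B = (1/0.013)·102.5·2.772^(2/3)·√0.00024 = 241.1 m³/s.
Q_A = 11.54 m³/s vs Q_B = 241.1 m³/s, so channel B carries more.

channel B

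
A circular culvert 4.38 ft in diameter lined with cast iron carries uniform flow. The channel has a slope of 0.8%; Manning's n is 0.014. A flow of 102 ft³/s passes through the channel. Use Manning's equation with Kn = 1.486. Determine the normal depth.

Manning's equation rearranged: A R^(2/3) = nQ / (1.486·√S) = 0.014 × 102 / (1.486 × √0.008) = 10.74.
Try y = 2.97 ft: A R^(2/3) = 12.84 — over.
Try y = 2.03 ft: A R^(2/3) = 7.022 — short.
Try y = 2.63 ft: A R^(2/3) = 10.77 — close enough.

y_n = 2.63 ft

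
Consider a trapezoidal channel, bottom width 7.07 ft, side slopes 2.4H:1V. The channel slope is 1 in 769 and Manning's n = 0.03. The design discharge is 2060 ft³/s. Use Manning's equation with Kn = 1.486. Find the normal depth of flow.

Manning's equation rearranged: A R^(2/3) = nQ / (1.486·√S) = 0.03 × 2060 / (1.486 × √0.0013) = 1153.
Try y = 8.44 ft: A R^(2/3) = 631 — too small.
Try y = 10.9 ft: A R^(2/3) = 1153 — matches.

y_n = 10.9 ft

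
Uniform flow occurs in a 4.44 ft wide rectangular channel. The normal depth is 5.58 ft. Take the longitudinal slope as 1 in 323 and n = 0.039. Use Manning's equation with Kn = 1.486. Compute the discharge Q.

Flow area A = b·y = 4.44 × 5.58 = 24.78 ft². Wetted perimeter P = b + 2y = 4.44 + 2×5.58 = 15.6 ft.
Hydraulic radius R = A/P = 24.78/15.6 = 1.588 ft.
Manning's equation: Q = (1.486/n) A R^(2/3) S^(1/2) = (1.486/0.039) × 24.78 × 1.588^(2/3) × 0.003096^(1/2) = 71.5 ft³/s.

Q = 71.5 ft³/s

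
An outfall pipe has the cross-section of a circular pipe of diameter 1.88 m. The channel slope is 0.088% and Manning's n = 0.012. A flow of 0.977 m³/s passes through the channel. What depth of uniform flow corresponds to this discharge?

Manning's equation rearranged: A R^(2/3) = nQ / (1·√S) = 0.012 × 0.977 / (√0.00088) = 0.3952.
Try y = 0.695 m: A R^(2/3) = 0.4889 — over.
Try y = 0.451 m: A R^(2/3) = 0.2118 — short.
Try y = 0.621 m: A R^(2/3) = 0.3954 — ≈ 0.3952.

y_n = 0.621 m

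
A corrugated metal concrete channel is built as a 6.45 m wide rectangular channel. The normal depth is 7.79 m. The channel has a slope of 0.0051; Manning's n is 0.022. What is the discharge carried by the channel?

Flow area A = b·y = 6.45 × 7.79 = 50.25 m². Wetted perimeter P = b + 2y = 6.45 + 2×7.79 = 22.03 m.
Hydraulic radius R = A/P = 50.25/22.03 = 2.281 m.
Manning's equation: Q = (1/n) A R^(2/3) S^(1/2) = (1/0.022) × 50.25 × 2.281^(2/3) × 0.0051^(1/2) = 283 m³/s.

Q = 283 m³/s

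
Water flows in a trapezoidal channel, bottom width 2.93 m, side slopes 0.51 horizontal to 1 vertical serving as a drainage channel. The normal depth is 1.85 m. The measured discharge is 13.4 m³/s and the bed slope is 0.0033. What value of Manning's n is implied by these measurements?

n = 0.031

With bottom width b = 2.93 m and side slope z = 0.51: A = (b + zy)y = (2.93 + 0.51×1.85)×1.85 = 7.166 m²; P = b + 2y√(1+z²) = 2.93 + 2×1.85×1.123 = 7.083 m.
Hydraulic radius R = A/P = 7.166/7.083 = 1.012 m.
Rearranging Manning's equation: n = (1/Q) A R^(2/3) S^(1/2) = (1/13.4) × 7.166 × 1.012^(2/3) × √0.0033 = 0.031.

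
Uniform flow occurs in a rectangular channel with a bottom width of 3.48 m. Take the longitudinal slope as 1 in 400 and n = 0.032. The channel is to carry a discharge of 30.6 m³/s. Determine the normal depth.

Manning's equation rearranged: A R^(2/3) = nQ / (1·√S) = 0.032 × 30.6 / (√0.0025) = 19.58.
At y = 4.28 m: A R^(2/3) = 17.16 — too small.
At y = 6.05 m: A R^(2/3) = 25.73 — too large.
At y = 4.78 m: A R^(2/3) = 19.57 — matches.

y_n = 4.78 m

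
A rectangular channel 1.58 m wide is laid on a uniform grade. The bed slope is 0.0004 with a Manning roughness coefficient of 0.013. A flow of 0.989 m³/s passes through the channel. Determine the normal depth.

Manning's equation rearranged: A R^(2/3) = nQ / (1·√S) = 0.013 × 0.989 / (√0.0004) = 0.6428.
At y = 0.678 m: A R^(2/3) = 0.547 — short.
At y = 0.942 m: A R^(2/3) = 0.8475 — over.
At y = 0.764 m: A R^(2/3) = 0.6426 — ≈ 0.6428.

y_n = 0.764 m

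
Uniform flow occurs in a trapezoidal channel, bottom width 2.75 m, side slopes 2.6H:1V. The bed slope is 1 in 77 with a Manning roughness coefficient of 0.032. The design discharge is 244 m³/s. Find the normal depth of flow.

y_n = 3.63 m

Manning's equation rearranged: A R^(2/3) = nQ / (1·√S) = 0.032 × 244 / (√0.01299) = 68.51.
Try y = 2.59 m: A R^(2/3) = 31.18 — low.
Try y = 4.03 m: A R^(2/3) = 87.84 — high.
Try y = 3.63 m: A R^(2/3) = 68.48 — ≈ 68.51.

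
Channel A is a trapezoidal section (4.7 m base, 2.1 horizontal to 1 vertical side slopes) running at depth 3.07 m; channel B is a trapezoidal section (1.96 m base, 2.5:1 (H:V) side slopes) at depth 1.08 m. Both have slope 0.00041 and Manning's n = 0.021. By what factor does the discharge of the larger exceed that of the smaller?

Channel A: With bottom width b = 4.7 m and side slope z = 2.1: A = (b + zy)y = (4.7 + 2.1×3.07)×3.07 = 34.22 m²; P = b + 2y√(1+z²) = 4.7 + 2×3.07×2.326 = 18.98 m. Hydraulic radius R = A/P = 34.22/18.98 = 1.803 m. Q_A = (1/0.021)·34.22·1.803^(2/3)·√0.00041 = 48.88 m³/s.
Channel B: With bottom width b = 1.96 m and side slope z = 2.5: A = (b + zy)y = (1.96 + 2.5×1.08)×1.08 = 5.033 m²; P = b + 2y√(1+z²) = 1.96 + 2×1.08×2.693 = 7.776 m. Hydraulic radius R = A/P = 5.033/7.776 = 0.6472 m. Q_B = (1/0.021)·5.033·0.6472^(2/3)·√0.00041 = 3.631 m³/s.
The larger discharge is 48.88 m³/s and the smaller is 3.631 m³/s; the ratio is 13.5.

13.5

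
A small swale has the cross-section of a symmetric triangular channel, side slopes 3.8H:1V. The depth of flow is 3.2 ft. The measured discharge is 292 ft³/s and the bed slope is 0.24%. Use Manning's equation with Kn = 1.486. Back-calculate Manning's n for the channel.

For a triangular section with side slope z = 3.8: A = zy² = 3.8×3.2² = 38.91 ft²; P = 2y√(1+z²) = 2×3.2×3.929 = 25.15 ft.
Hydraulic radius R = A/P = 38.91/25.15 = 1.547 ft.
Rearranging Manning's equation: n = (1.486/Q) A R^(2/3) S^(1/2) = (1.486/292) × 38.91 × 1.547^(2/3) × √0.0024 = 0.013.

n = 0.013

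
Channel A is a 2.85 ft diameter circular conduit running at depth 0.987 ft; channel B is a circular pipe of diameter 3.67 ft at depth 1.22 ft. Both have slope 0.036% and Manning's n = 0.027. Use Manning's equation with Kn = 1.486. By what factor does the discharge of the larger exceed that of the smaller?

1.82

Channel A: For a circular section of diameter D = 2.85 ft at depth y = 0.987 ft, the central angle is θ = 2 arccos(1 − 2y/D) = 2.517 rad. Then A = (D²/8)(θ − sin θ) = 1.961 ft² and P = Dθ/2 = 3.586 ft. Hydraulic radius R = A/P = 1.961/3.586 = 0.5469 ft. Q_A = (1.486/0.027)·1.961·0.5469^(2/3)·√0.00036 = 1.37 ft³/s.
Channel B: For a circular section of diameter D = 3.67 ft at depth y = 1.22 ft, the central angle is θ = 2 arccos(1 − 2y/D) = 2.458 rad. Then A = (D²/8)(θ − sin θ) = 3.075 ft² and P = Dθ/2 = 4.511 ft. Hydraulic radius R = A/P = 3.075/4.511 = 0.6818 ft. Q_B = (1.486/0.027)·3.075·0.6818^(2/3)·√0.00036 = 2.488 ft³/s.
The larger discharge is 2.488 ft³/s and the smaller is 1.37 ft³/s; the ratio is 1.82.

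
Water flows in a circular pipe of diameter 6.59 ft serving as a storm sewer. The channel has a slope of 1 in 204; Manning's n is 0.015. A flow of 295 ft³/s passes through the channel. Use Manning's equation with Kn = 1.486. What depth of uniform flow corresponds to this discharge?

y_n = 4.86 ft

Manning's equation rearranged: A R^(2/3) = nQ / (1.486·√S) = 0.015 × 295 / (1.486 × √0.004902) = 42.53.
At y = 5.35 ft: A R^(2/3) = 47.16 — too large.
At y = 3.4 ft: A R^(2/3) = 25.08 — too small.
At y = 4.86 ft: A R^(2/3) = 42.53 — ≈ 42.53.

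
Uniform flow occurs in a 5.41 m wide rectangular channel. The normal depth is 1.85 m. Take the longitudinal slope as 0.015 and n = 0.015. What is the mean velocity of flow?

V = 8.69 m/s

Flow area A = b·y = 5.41 × 1.85 = 10.01 m². Wetted perimeter P = b + 2y = 5.41 + 2×1.85 = 9.11 m.
Hydraulic radius R = A/P = 10.01/9.11 = 1.099 m.
From Manning's equation, V = (1/n) R^(2/3) S^(1/2) = (1/0.015) × 1.099^(2/3) × 0.015^(1/2) = 8.69 m/s.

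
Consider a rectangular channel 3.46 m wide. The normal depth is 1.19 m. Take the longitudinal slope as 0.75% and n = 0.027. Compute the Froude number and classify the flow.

Flow area A = b·y = 3.46 × 1.19 = 4.117 m². Wetted perimeter P = b + 2y = 3.46 + 2×1.19 = 5.84 m.
Hydraulic radius R = A/P = 4.117/5.84 = 0.705 m.
V = (1/n) R^(2/3) √S = (1/0.027) × 0.705^(2/3) × √0.0075 = 2.541 m/s. Hydraulic depth D_h = A/T = 4.117/3.46 = 1.19 m.
Froude number Fr = V/√(g·D_h) = 2.541/√(9.81×1.19) = 0.744, which is less than 1, so the flow is subcritical.

subcritical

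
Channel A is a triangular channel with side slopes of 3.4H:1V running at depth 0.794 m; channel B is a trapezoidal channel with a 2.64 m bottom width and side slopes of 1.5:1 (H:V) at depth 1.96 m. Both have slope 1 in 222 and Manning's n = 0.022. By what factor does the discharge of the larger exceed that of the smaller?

Channel A: For a triangular section with side slope z = 3.4: A = zy² = 3.4×0.794² = 2.143 m²; P = 2y√(1+z²) = 2×0.794×3.544 = 5.628 m. Hydraulic radius R = A/P = 2.143/5.628 = 0.3809 m. Q_A = (1/0.022)·2.143·0.3809^(2/3)·√0.004505 = 3.436 m³/s.
Channel B: With bottom width b = 2.64 m and side slope z = 1.5: A = (b + zy)y = (2.64 + 1.5×1.96)×1.96 = 10.94 m²; P = b + 2y√(1+z²) = 2.64 + 2×1.96×1.803 = 9.707 m. Hydraulic radius R = A/P = 10.94/9.707 = 1.127 m. Q_B = (1/0.022)·10.94·1.127^(2/3)·√0.004505 = 36.13 m³/s.
The larger discharge is 36.13 m³/s and the smaller is 3.436 m³/s; the ratio is 10.5.

10.5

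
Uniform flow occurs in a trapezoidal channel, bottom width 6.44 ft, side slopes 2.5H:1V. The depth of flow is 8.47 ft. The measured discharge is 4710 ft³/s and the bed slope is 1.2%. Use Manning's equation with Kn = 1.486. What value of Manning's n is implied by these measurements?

n = 0.022

With bottom width b = 6.44 ft and side slope z = 2.5: A = (b + zy)y = (6.44 + 2.5×8.47)×8.47 = 233.9 ft²; P = b + 2y√(1+z²) = 6.44 + 2×8.47×2.693 = 52.05 ft.
Hydraulic radius R = A/P = 233.9/52.05 = 4.494 ft.
Rearranging Manning's equation: n = (1.486/Q) A R^(2/3) S^(1/2) = (1.486/4710) × 233.9 × 4.494^(2/3) × √0.012 = 0.022.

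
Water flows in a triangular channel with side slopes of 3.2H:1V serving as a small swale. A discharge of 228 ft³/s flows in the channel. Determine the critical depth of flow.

At critical depth, Q² T / (g A³) = 1, i.e. A³/T = Q²/g = 228²/32.2 = 1614.
Try y = 2.49 ft: A³/T = 490.1 — short.
Try y = 3.46 ft: A³/T = 2539 — over.
Try y = 3.16 ft: A³/T = 1613 — matches.

y_c = 3.16 ft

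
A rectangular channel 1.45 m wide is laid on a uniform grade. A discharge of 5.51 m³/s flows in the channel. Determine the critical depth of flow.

For a rectangular channel, critical depth y_c = (q²/g)^(1/3) where q = Q/b = 5.51/1.45 = 3.8 m²/s.
So y_c = (3.8²/9.81)^(1/3) = 1.14 m.

y_c = 1.14 m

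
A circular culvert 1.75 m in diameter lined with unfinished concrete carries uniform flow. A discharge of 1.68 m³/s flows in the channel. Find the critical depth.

y_c = 0.633 m

At critical depth, Q² T / (g A³) = 1, i.e. A³/T = Q²/g = 1.68²/9.81 = 0.2877.
Trying y = 0.694 m: A³/T = 0.4092 — high.
Trying y = 0.567 m: A³/T = 0.1877 — low.
Trying y = 0.633 m: A³/T = 0.2872 — ≈ 0.2877.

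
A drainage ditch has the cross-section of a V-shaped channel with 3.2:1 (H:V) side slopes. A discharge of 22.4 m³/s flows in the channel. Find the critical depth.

y_c = 1.58 m

At critical depth, Q² T / (g A³) = 1, i.e. A³/T = Q²/g = 22.4²/9.81 = 51.15.
Trying y = 1.32 m: A³/T = 20.52 — short.
Trying y = 1.73 m: A³/T = 79.34 — over.
Trying y = 1.58 m: A³/T = 50.41 — matches.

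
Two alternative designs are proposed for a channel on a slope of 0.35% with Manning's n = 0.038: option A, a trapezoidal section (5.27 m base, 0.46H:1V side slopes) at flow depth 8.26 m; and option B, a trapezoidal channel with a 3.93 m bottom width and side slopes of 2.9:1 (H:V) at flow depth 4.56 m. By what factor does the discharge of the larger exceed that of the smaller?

Channel A: With bottom width b = 5.27 m and side slope z = 0.46: A = (b + zy)y = (5.27 + 0.46×8.26)×8.26 = 74.91 m²; P = b + 2y√(1+z²) = 5.27 + 2×8.26×1.101 = 23.45 m. Hydraulic radius R = A/P = 74.91/23.45 = 3.194 m. Q_A = (1/0.038)·74.91·3.194^(2/3)·√0.0035 = 253 m³/s.
Channel B: With bottom width b = 3.93 m and side slope z = 2.9: A = (b + zy)y = (3.93 + 2.9×4.56)×4.56 = 78.22 m²; P = b + 2y√(1+z²) = 3.93 + 2×4.56×3.068 = 31.91 m. Hydraulic radius R = A/P = 78.22/31.91 = 2.452 m. Q_B = (1/0.038)·78.22·2.452^(2/3)·√0.0035 = 221.4 m³/s.
The larger discharge is 253 m³/s and the smaller is 221.4 m³/s; the ratio is 1.14.

1.14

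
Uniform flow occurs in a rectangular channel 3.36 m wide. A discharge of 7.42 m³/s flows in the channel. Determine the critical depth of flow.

y_c = 0.792 m

For a rectangular channel, critical depth y_c = (q²/g)^(1/3) where q = Q/b = 7.42/3.36 = 2.208 m²/s.
So y_c = (2.208²/9.81)^(1/3) = 0.792 m.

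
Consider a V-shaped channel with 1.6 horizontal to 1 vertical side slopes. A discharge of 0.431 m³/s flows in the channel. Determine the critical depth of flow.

y_c = 0.431 m

At critical depth, Q² T / (g A³) = 1, i.e. A³/T = Q²/g = 0.431²/9.81 = 0.01894.
Try y = 0.518 m: A³/T = 0.04774 — over.
Try y = 0.431 m: A³/T = 0.01904 — close enough.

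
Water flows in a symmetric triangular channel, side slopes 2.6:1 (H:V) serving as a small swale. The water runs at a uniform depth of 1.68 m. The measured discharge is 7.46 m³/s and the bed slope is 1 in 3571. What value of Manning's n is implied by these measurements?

n = 0.014

For a triangular section with side slope z = 2.6: A = zy² = 2.6×1.68² = 7.338 m²; P = 2y√(1+z²) = 2×1.68×2.786 = 9.36 m.
Hydraulic radius R = A/P = 7.338/9.36 = 0.784 m.
Rearranging Manning's equation: n = (1/Q) A R^(2/3) S^(1/2) = (1/7.46) × 7.338 × 0.784^(2/3) × √0.00028 = 0.014.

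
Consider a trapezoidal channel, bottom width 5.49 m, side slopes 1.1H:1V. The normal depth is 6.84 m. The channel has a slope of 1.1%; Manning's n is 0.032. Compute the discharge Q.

With bottom width b = 5.49 m and side slope z = 1.1: A = (b + zy)y = (5.49 + 1.1×6.84)×6.84 = 89.02 m²; P = b + 2y√(1+z²) = 5.49 + 2×6.84×1.487 = 25.83 m.
Hydraulic radius R = A/P = 89.02/25.83 = 3.447 m.
Manning's equation: Q = (1/n) A R^(2/3) S^(1/2) = (1/0.032) × 89.02 × 3.447^(2/3) × 0.011^(1/2) = 666 m³/s.

Q = 666 m³/s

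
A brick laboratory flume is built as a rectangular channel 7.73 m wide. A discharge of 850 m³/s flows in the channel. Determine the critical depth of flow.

y_c = 10.7 m

For a rectangular channel, critical depth y_c = (q²/g)^(1/3) where q = Q/b = 850/7.73 = 110 m²/s.
So y_c = (110²/9.81)^(1/3) = 10.7 m.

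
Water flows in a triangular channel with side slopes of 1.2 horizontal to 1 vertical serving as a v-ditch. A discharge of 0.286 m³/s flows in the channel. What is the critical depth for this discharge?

y_c = 0.41 m

At critical depth, Q² T / (g A³) = 1, i.e. A³/T = Q²/g = 0.286²/9.81 = 0.008338.
At y = 0.352 m: A³/T = 0.003891 — low.
At y = 0.49 m: A³/T = 0.02034 — high.
At y = 0.41 m: A³/T = 0.008342 — matches.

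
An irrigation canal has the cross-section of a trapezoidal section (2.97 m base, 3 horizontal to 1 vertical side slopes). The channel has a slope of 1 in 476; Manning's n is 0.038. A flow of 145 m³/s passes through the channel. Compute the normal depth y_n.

y_n = 4.34 m

Manning's equation rearranged: A R^(2/3) = nQ / (1·√S) = 0.038 × 145 / (√0.002101) = 120.2.
At y = 4.77 m: A R^(2/3) = 151.3 — high.
At y = 4.34 m: A R^(2/3) = 120.3 — matches.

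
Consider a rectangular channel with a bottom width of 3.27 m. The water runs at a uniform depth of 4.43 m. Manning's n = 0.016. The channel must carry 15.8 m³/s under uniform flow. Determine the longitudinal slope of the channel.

Flow area A = b·y = 3.27 × 4.43 = 14.49 m². Wetted perimeter P = b + 2y = 3.27 + 2×4.43 = 12.13 m.
Hydraulic radius R = A/P = 14.49/12.13 = 1.194 m.
From Manning's equation, S = [nQ / (1 A R^(2/3))]² = [0.016 × 15.8 / (1 × 14.49 × 1.194^(2/3))]² = 0.00024.

S = 0.00024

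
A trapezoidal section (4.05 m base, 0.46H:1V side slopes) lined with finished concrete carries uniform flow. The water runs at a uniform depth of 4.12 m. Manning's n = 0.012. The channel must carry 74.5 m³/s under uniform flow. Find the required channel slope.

With bottom width b = 4.05 m and side slope z = 0.46: A = (b + zy)y = (4.05 + 0.46×4.12)×4.12 = 24.49 m²; P = b + 2y√(1+z²) = 4.05 + 2×4.12×1.101 = 13.12 m.
Hydraulic radius R = A/P = 24.49/13.12 = 1.867 m.
From Manning's equation, S = [nQ / (1 A R^(2/3))]² = [0.012 × 74.5 / (1 × 24.49 × 1.867^(2/3))]² = 0.000579.

S = 0.000579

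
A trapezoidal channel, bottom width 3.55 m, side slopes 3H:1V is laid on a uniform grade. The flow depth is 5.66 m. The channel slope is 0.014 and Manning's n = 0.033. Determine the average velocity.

With bottom width b = 3.55 m and side slope z = 3: A = (b + zy)y = (3.55 + 3×5.66)×5.66 = 116.2 m²; P = b + 2y√(1+z²) = 3.55 + 2×5.66×3.162 = 39.35 m.
Hydraulic radius R = A/P = 116.2/39.35 = 2.953 m.
From Manning's equation, V = (1/n) R^(2/3) S^(1/2) = (1/0.033) × 2.953^(2/3) × 0.014^(1/2) = 7.38 m/s.

V = 7.38 m/s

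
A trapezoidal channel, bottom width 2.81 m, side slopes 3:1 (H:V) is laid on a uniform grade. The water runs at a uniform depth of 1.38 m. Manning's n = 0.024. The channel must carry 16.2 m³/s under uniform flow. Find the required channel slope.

With bottom width b = 2.81 m and side slope z = 3: A = (b + zy)y = (2.81 + 3×1.38)×1.38 = 9.591 m²; P = b + 2y√(1+z²) = 2.81 + 2×1.38×3.162 = 11.54 m.
Hydraulic radius R = A/P = 9.591/11.54 = 0.8313 m.
From Manning's equation, S = [nQ / (1 A R^(2/3))]² = [0.024 × 16.2 / (1 × 9.591 × 0.8313^(2/3))]² = 0.0021.

S = 0.0021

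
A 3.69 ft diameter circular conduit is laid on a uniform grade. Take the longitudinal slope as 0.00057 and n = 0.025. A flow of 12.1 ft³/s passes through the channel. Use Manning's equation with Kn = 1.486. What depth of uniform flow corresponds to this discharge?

y_n = 2.59 ft

Manning's equation rearranged: A R^(2/3) = nQ / (1.486·√S) = 0.025 × 12.1 / (1.486 × √0.00057) = 8.526.
Trying y = 1.92 ft: A R^(2/3) = 5.418 — low.
Trying y = 2.59 ft: A R^(2/3) = 8.515 — ≈ 8.526.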